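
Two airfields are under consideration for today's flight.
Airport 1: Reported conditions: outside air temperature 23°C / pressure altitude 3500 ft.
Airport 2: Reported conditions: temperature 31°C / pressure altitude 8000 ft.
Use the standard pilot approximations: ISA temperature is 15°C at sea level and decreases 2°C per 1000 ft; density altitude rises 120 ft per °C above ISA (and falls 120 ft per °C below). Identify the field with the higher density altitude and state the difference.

Airport 1: ISA temp = 8°C, deviation +15°C, DA = 3500 + 120 × 15 = 5300 ft.
Airport 2: ISA temp = -1°C, deviation +32°C, DA = 8000 + 120 × 32 = 11840 ft.
Airport 2 is higher by 11840 − 5300 = 6540 ft.

Airport 2 by 6540 ft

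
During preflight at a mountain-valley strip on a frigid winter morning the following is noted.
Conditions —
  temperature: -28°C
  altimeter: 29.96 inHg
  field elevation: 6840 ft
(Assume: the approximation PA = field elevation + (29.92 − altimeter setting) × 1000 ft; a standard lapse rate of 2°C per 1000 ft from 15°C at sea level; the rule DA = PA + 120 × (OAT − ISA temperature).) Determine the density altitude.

Pressure altitude = 6840 + (29.92 − 29.96) × 1000 = 6840 + (-40) = 6800 ft.
ISA temperature at 6800 ft = 15 − 2 × (6800/1000) = 1.4°C.
ISA deviation = -28 − 1.4 = -29.4°C.
Density altitude = 6800 + 120 × (-29.4) = 3272 ft.

3272 ft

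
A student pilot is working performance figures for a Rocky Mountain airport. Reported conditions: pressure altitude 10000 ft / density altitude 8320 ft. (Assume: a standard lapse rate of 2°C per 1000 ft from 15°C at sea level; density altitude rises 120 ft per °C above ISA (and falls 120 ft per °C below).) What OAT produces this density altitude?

-19°C

Density altitude − pressure altitude = 8320 − 10000 = -1680 ft.
At 120 ft/°C that is an ISA deviation of -1680/120 = -14°C.
ISA temperature at 10000 ft = 15 − 2 × (10000/1000) = -5°C.
OAT = ISA + deviation = -5 + (-14) = -19°C.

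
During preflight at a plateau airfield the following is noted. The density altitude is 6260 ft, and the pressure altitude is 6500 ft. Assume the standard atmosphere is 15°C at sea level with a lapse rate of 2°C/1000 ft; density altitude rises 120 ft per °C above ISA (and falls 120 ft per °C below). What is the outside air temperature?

0°C

Density altitude − pressure altitude = 6260 − 6500 = -240 ft.
At 120 ft/°C that is an ISA deviation of -240/120 = -2°C.
ISA temperature at 6500 ft = 15 − 2 × (6500/1000) = 2°C.
OAT = ISA + deviation = 2 + (-2) = 0°C.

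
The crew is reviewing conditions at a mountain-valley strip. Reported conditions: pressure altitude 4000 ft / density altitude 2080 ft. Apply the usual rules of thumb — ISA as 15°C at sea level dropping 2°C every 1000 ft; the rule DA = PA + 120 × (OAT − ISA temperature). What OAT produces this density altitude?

-9°C

Density altitude − pressure altitude = 2080 − 4000 = -1920 ft.
At 120 ft/°C that is an ISA deviation of -1920/120 = -16°C.
ISA temperature at 4000 ft = 15 − 2 × (4000/1000) = 7°C.
OAT = ISA + deviation = 7 + (-16) = -9°C.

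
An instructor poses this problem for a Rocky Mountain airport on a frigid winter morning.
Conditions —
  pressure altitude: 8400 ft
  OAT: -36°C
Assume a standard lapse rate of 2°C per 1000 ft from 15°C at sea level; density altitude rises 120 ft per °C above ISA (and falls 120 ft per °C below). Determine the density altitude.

ISA temperature at 8400 ft = 15 − 2 × (8400/1000) = -1.8°C.
ISA deviation = -36 − (-1.8) = -34.2°C.
Density altitude = 8400 + 120 × (-34.2) = 8400 + (-4104) = 4296 ft.

4296 ft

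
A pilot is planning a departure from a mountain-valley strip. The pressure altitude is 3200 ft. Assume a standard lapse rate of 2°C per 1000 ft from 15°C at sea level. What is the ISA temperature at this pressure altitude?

ISA temperature = 15 − 2 × (3200/1000) = 15 − 6.4 = 8.6°C.

8.6°C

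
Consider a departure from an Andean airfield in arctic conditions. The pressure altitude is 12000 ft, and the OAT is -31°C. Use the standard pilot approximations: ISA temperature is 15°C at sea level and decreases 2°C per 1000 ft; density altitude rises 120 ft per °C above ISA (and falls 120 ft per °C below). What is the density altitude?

9360 ft

ISA temperature at 12000 ft = 15 − 2 × (12000/1000) = -9°C.
ISA deviation = -31 − (-9) = -22°C.
Density altitude = 12000 + 120 × (-22) = 12000 + (-2640) = 9360 ft.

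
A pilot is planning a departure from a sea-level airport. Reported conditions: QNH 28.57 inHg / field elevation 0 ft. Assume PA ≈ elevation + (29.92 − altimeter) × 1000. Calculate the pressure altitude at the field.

1350 ft

Pressure correction = (29.92 − 28.57) × 1000 = +1350 ft.
Pressure altitude = 0 + (+1350) = 1350 ft.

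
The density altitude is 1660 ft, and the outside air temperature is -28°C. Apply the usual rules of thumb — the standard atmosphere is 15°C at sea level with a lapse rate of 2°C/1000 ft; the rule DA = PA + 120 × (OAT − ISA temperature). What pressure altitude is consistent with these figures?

5500 ft

DA = PA + 120 × (OAT − (15 − 2·PA/1000)) = PA + 120·OAT − 1800 + 0.24·PA = 1.24·PA + 120·OAT − 1800.
So 1.24·PA = 1660 − 120 × (-28) + 1800 = 6820.
PA = 6820 / 1.24 = 5500 ft.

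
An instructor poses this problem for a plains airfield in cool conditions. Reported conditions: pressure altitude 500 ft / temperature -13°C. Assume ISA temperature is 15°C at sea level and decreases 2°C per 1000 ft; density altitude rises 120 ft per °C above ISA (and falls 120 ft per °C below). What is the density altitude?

-2740 ft

ISA temperature at 500 ft = 15 − 2 × (500/1000) = 14°C.
ISA deviation = -13 − 14 = -27°C.
Density altitude = 500 + 120 × (-27) = 500 + (-3240) = -2740 ft.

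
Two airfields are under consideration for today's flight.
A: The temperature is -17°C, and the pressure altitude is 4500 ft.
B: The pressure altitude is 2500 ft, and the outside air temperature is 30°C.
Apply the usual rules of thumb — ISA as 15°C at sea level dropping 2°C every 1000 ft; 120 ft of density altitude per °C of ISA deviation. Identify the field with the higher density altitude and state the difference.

A: ISA temp = 6°C, deviation -23°C, DA = 4500 + 120 × (-23) = 1740 ft.
B: ISA temp = 10°C, deviation +20°C, DA = 2500 + 120 × 20 = 4900 ft.
B is higher by 4900 − 1740 = 3160 ft.

B by 3160 ft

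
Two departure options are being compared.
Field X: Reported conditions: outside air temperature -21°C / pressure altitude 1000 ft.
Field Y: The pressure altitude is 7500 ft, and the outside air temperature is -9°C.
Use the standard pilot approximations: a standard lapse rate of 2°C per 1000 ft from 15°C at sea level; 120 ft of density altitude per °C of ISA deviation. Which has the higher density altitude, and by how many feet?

Field X: ISA temp = 13°C, deviation -34°C, DA = 1000 + 120 × (-34) = -3080 ft.
Field Y: ISA temp = 0°C, deviation -9°C, DA = 7500 + 120 × (-9) = 6420 ft.
Field Y is higher by 6420 − (-3080) = 9500 ft.

Field Y by 9500 ft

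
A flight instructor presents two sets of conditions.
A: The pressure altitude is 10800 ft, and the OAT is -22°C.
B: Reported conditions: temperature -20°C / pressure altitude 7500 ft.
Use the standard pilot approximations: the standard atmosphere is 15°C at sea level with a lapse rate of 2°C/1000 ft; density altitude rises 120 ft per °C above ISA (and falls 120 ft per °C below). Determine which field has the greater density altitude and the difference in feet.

A: ISA temp = -6.6°C, deviation -15.4°C, DA = 10800 + 120 × (-15.4) = 8952 ft.
B: ISA temp = 0°C, deviation -20°C, DA = 7500 + 120 × (-20) = 5100 ft.
A is higher by 8952 − 5100 = 3852 ft.

A by 3852 ft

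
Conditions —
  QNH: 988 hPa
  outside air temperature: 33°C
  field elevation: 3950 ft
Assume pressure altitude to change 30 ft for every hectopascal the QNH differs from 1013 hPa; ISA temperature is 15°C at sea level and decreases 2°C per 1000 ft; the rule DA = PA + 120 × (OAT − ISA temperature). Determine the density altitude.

Pressure altitude = 3950 + (1013 − 988) × 30 = 3950 + (+750) = 4700 ft.
ISA temperature at 4700 ft = 15 − 2 × (4700/1000) = 5.6°C.
ISA deviation = 33 − 5.6 = +27.4°C.
Density altitude = 4700 + 120 × (27.4) = 7988 ft.

7988 ft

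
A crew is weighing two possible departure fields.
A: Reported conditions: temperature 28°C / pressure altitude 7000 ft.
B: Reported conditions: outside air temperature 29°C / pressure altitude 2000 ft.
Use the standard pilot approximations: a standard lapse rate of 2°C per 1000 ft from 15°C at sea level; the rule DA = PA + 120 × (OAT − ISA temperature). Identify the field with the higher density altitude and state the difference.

A by 6080 ft

A: ISA temp = 1°C, deviation +27°C, DA = 7000 + 120 × 27 = 10240 ft.
B: ISA temp = 11°C, deviation +18°C, DA = 2000 + 120 × 18 = 4160 ft.
A is higher by 10240 − 4160 = 6080 ft.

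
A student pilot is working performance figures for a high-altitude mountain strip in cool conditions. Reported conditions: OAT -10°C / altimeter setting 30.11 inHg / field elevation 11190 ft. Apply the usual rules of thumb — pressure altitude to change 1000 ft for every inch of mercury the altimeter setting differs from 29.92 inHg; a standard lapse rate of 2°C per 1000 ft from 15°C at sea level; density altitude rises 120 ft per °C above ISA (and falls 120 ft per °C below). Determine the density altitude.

10640 ft

Pressure altitude = 11190 + (29.92 − 30.11) × 1000 = 11190 + (-190) = 11000 ft.
ISA temperature at 11000 ft = 15 − 2 × (11000/1000) = -7°C.
ISA deviation = -10 − (-7) = -3°C.
Density altitude = 11000 + 120 × (-3) = 10640 ft.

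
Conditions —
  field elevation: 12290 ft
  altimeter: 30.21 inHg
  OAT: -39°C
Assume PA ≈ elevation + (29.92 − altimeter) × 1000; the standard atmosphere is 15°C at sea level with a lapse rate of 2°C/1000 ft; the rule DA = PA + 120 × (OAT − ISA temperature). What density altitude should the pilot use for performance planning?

Pressure altitude = 12290 + (29.92 − 30.21) × 1000 = 12290 + (-290) = 12000 ft.
ISA temperature at 12000 ft = 15 − 2 × (12000/1000) = -9°C.
ISA deviation = -39 − (-9) = -30°C.
Density altitude = 12000 + 120 × (-30) = 8400 ft.

8400 ft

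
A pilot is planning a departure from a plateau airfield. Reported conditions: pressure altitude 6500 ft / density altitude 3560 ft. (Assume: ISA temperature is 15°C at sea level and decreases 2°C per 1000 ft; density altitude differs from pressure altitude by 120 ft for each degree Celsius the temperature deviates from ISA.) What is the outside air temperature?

-22.5°C

Density altitude − pressure altitude = 3560 − 6500 = -2940 ft.
At 120 ft/°C that is an ISA deviation of -2940/120 = -24.5°C.
ISA temperature at 6500 ft = 15 − 2 × (6500/1000) = 2°C.
OAT = ISA + deviation = 2 + (-24.5) = -22.5°C.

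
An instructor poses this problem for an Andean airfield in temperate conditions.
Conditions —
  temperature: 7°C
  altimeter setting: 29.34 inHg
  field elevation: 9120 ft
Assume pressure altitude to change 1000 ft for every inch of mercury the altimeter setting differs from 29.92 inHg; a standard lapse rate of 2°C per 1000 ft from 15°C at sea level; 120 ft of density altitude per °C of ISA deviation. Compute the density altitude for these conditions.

Pressure altitude = 9120 + (29.92 − 29.34) × 1000 = 9120 + (+580) = 9700 ft.
ISA temperature at 9700 ft = 15 − 2 × (9700/1000) = -4.4°C.
ISA deviation = 7 − (-4.4) = +11.4°C.
Density altitude = 9700 + 120 × (11.4) = 11068 ft.

11068 ft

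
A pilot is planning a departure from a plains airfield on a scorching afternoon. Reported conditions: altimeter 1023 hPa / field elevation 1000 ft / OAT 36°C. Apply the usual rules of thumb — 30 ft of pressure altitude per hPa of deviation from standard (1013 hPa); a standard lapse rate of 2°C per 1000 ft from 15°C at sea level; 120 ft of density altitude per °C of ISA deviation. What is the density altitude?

Pressure altitude = 1000 + (1013 − 1023) × 30 = 1000 + (-300) = 700 ft.
ISA temperature at 700 ft = 15 − 2 × (700/1000) = 13.6°C.
ISA deviation = 36 − 13.6 = +22.4°C.
Density altitude = 700 + 120 × (22.4) = 3388 ft.

3388 ft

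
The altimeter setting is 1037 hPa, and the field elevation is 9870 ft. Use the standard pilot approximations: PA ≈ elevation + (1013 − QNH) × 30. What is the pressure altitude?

9150 ft

Pressure correction = (1013 − 1037) × 30 = -720 ft.
Pressure altitude = 9870 + (-720) = 9150 ft.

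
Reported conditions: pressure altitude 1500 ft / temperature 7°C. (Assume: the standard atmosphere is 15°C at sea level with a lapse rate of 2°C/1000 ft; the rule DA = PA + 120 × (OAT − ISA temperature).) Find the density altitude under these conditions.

ISA temperature at 1500 ft = 15 − 2 × (1500/1000) = 12°C.
ISA deviation = 7 − 12 = -5°C.
Density altitude = 1500 + 120 × (-5) = 1500 + (-600) = 900 ft.

900 ft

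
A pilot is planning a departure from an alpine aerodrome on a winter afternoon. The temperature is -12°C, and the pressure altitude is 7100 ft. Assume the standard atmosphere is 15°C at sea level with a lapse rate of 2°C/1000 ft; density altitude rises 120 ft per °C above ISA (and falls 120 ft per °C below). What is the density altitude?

5564 ft

ISA temperature at 7100 ft = 15 − 2 × (7100/1000) = 0.8°C.
ISA deviation = -12 − 0.8 = -12.8°C.
Density altitude = 7100 + 120 × (-12.8) = 7100 + (-1536) = 5564 ft.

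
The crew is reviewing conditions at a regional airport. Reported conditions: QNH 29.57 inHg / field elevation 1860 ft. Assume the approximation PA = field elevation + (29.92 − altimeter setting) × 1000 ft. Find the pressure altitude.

2210 ft

Pressure correction = (29.92 − 29.57) × 1000 = +350 ft.
Pressure altitude = 1860 + (+350) = 2210 ft.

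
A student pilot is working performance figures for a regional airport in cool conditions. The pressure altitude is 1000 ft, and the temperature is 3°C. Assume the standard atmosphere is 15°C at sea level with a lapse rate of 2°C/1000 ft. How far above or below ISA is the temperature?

ISA-10°C

ISA temperature at 1000 ft = 15 − 2 × (1000/1000) = 13°C.
Deviation = OAT − ISA = 3 − 13 = -10°C.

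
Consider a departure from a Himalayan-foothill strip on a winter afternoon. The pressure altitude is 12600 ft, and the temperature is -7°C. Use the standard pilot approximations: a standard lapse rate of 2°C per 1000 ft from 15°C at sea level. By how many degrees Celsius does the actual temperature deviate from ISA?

ISA temperature at 12600 ft = 15 − 2 × (12600/1000) = -10.2°C.
Deviation = OAT − ISA = -7 − (-10.2) = +3.2°C.

ISA+3.2°C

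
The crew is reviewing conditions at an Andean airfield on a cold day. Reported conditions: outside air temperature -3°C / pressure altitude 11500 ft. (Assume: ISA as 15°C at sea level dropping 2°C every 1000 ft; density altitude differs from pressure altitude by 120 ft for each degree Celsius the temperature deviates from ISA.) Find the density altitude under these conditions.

12100 ft

ISA temperature at 11500 ft = 15 − 2 × (11500/1000) = -8°C.
ISA deviation = -3 − (-8) = +5°C.
Density altitude = 11500 + 120 × (5) = 11500 + (+600) = 12100 ft.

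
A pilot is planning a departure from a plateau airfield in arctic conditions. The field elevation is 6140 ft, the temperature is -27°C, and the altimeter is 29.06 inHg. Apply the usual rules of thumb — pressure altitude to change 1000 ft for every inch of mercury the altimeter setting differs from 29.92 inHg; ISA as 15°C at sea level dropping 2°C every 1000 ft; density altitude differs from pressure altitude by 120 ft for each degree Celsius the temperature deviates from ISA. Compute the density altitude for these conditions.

Pressure altitude = 6140 + (29.92 − 29.06) × 1000 = 6140 + (+860) = 7000 ft.
ISA temperature at 7000 ft = 15 − 2 × (7000/1000) = 1°C.
ISA deviation = -27 − 1 = -28°C.
Density altitude = 7000 + 120 × (-28) = 3640 ft.

3640 ft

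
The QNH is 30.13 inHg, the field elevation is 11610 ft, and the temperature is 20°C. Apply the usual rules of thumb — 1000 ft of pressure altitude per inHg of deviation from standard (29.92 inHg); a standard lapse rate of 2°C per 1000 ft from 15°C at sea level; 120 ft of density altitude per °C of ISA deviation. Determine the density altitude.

Pressure altitude = 11610 + (29.92 − 30.13) × 1000 = 11610 + (-210) = 11400 ft.
ISA temperature at 11400 ft = 15 − 2 × (11400/1000) = -7.8°C.
ISA deviation = 20 − (-7.8) = +27.8°C.
Density altitude = 11400 + 120 × (27.8) = 14736 ft.

14736 ft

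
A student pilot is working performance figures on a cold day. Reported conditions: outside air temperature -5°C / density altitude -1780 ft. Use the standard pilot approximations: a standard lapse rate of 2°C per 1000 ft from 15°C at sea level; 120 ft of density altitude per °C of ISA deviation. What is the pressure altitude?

DA = PA + 120 × (OAT − (15 − 2·PA/1000)) = PA + 120·OAT − 1800 + 0.24·PA = 1.24·PA + 120·OAT − 1800.
So 1.24·PA = -1780 − 120 × (-5) + 1800 = 620.
PA = 620 / 1.24 = 500 ft.

500 ft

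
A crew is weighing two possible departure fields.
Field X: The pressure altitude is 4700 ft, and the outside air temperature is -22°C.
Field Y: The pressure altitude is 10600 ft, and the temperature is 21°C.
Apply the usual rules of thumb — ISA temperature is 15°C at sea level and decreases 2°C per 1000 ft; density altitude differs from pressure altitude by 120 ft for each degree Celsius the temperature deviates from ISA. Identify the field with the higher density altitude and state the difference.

Field X: ISA temp = 5.6°C, deviation -27.6°C, DA = 4700 + 120 × (-27.6) = 1388 ft.
Field Y: ISA temp = -6.2°C, deviation +27.2°C, DA = 10600 + 120 × 27.2 = 13864 ft.
Field Y is higher by 13864 − 1388 = 12476 ft.

Field Y by 12476 ft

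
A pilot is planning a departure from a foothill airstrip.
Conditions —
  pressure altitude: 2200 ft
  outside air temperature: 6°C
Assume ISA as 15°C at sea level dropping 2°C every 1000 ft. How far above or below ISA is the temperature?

ISA-4.6°C

ISA temperature at 2200 ft = 15 − 2 × (2200/1000) = 10.6°C.
Deviation = OAT − ISA = 6 − 10.6 = -4.6°C.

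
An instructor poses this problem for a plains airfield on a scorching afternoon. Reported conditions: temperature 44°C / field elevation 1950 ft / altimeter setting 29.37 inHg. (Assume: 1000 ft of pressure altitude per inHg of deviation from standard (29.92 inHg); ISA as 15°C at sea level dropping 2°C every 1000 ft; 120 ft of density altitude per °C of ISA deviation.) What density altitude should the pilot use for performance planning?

Pressure altitude = 1950 + (29.92 − 29.37) × 1000 = 1950 + (+550) = 2500 ft.
ISA temperature at 2500 ft = 15 − 2 × (2500/1000) = 10°C.
ISA deviation = 44 − 10 = +34°C.
Density altitude = 2500 + 120 × (34) = 6580 ft.

6580 ft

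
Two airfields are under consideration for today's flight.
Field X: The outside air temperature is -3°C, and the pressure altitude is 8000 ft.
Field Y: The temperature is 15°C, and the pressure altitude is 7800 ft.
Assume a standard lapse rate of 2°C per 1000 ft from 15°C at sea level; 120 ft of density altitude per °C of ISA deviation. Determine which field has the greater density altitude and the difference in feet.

Field Y by 1912 ft

Field X: ISA temp = -1°C, deviation -2°C, DA = 8000 + 120 × (-2) = 7760 ft.
Field Y: ISA temp = -0.6°C, deviation +15.6°C, DA = 7800 + 120 × 15.6 = 9672 ft.
Field Y is higher by 9672 − 7760 = 1912 ft.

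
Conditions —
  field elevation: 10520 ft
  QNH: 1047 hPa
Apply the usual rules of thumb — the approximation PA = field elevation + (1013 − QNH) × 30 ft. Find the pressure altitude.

Pressure correction = (1013 − 1047) × 30 = -1020 ft.
Pressure altitude = 10520 + (-1020) = 9500 ft.

9500 ft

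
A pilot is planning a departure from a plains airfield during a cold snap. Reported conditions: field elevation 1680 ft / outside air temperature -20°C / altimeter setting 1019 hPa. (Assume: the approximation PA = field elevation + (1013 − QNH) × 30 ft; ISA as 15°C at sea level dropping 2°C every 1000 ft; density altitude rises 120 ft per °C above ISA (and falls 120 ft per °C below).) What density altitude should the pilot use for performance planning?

Pressure altitude = 1680 + (1013 − 1019) × 30 = 1680 + (-180) = 1500 ft.
ISA temperature at 1500 ft = 15 − 2 × (1500/1000) = 12°C.
ISA deviation = -20 − 12 = -32°C.
Density altitude = 1500 + 120 × (-32) = -2340 ft.

-2340 ft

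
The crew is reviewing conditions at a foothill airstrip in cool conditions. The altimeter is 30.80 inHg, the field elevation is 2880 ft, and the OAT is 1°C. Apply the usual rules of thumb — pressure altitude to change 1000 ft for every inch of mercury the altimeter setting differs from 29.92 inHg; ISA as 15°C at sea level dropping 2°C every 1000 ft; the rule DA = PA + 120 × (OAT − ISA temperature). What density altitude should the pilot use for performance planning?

Pressure altitude = 2880 + (29.92 − 30.80) × 1000 = 2880 + (-880) = 2000 ft.
ISA temperature at 2000 ft = 15 − 2 × (2000/1000) = 11°C.
ISA deviation = 1 − 11 = -10°C.
Density altitude = 2000 + 120 × (-10) = 800 ft.

800 ft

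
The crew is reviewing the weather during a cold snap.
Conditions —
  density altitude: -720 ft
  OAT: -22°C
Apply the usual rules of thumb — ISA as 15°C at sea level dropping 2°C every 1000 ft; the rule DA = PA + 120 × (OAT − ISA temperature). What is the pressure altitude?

DA = PA + 120 × (OAT − (15 − 2·PA/1000)) = PA + 120·OAT − 1800 + 0.24·PA = 1.24·PA + 120·OAT − 1800.
So 1.24·PA = -720 − 120 × (-22) + 1800 = 3720.
PA = 3720 / 1.24 = 3000 ft.

3000 ft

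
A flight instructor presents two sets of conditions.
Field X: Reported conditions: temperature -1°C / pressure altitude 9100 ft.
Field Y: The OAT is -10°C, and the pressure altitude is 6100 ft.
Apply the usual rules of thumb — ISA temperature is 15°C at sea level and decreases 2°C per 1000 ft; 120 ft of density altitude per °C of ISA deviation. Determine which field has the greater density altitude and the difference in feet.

Field X by 4800 ft

Field X: ISA temp = -3.2°C, deviation +2.2°C, DA = 9100 + 120 × 2.2 = 9364 ft.
Field Y: ISA temp = 2.8°C, deviation -12.8°C, DA = 6100 + 120 × (-12.8) = 4564 ft.
Field X is higher by 9364 − 4564 = 4800 ft.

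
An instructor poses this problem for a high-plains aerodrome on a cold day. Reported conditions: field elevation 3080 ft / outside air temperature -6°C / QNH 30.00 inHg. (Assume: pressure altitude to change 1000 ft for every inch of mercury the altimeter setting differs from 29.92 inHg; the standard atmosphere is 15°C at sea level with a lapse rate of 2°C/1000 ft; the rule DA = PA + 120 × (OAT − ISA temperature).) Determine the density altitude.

1200 ft

Pressure altitude = 3080 + (29.92 − 30.00) × 1000 = 3080 + (-80) = 3000 ft.
ISA temperature at 3000 ft = 15 − 2 × (3000/1000) = 9°C.
ISA deviation = -6 − 9 = -15°C.
Density altitude = 3000 + 120 × (-15) = 1200 ft.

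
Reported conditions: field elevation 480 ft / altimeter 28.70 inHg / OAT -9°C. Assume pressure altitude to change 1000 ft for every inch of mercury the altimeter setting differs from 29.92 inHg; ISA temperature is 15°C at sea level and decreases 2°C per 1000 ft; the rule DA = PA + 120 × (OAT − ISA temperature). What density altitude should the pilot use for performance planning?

Pressure altitude = 480 + (29.92 − 28.70) × 1000 = 480 + (+1220) = 1700 ft.
ISA temperature at 1700 ft = 15 − 2 × (1700/1000) = 11.6°C.
ISA deviation = -9 − 11.6 = -20.6°C.
Density altitude = 1700 + 120 × (-20.6) = -772 ft.

-772 ft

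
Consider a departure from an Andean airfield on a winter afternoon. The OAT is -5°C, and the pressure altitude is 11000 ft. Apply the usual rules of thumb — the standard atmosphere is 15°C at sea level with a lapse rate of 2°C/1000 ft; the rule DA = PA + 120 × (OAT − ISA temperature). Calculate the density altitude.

11240 ft

ISA temperature at 11000 ft = 15 − 2 × (11000/1000) = -7°C.
ISA deviation = -5 − (-7) = +2°C.
Density altitude = 11000 + 120 × (2) = 11000 + (+240) = 11240 ft.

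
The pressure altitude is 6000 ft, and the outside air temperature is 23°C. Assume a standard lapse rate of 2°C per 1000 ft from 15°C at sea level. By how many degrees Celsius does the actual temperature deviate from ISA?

ISA temperature at 6000 ft = 15 − 2 × (6000/1000) = 3°C.
Deviation = OAT − ISA = 23 − 3 = +20°C.

ISA+20°C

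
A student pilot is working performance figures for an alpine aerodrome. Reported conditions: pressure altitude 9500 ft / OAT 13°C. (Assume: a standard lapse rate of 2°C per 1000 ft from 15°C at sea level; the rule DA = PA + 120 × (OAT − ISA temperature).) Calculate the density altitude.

ISA temperature at 9500 ft = 15 − 2 × (9500/1000) = -4°C.
ISA deviation = 13 − (-4) = +17°C.
Density altitude = 9500 + 120 × (17) = 9500 + (+2040) = 11540 ft.

11540 ft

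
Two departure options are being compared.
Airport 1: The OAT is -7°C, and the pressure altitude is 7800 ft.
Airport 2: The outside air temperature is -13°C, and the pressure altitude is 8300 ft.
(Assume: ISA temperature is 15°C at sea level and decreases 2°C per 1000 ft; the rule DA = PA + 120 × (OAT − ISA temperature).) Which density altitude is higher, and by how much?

Airport 1: ISA temp = -0.6°C, deviation -6.4°C, DA = 7800 + 120 × (-6.4) = 7032 ft.
Airport 2: ISA temp = -1.6°C, deviation -11.4°C, DA = 8300 + 120 × (-11.4) = 6932 ft.
Airport 1 is higher by 7032 − 6932 = 100 ft.

Airport 1 by 100 ft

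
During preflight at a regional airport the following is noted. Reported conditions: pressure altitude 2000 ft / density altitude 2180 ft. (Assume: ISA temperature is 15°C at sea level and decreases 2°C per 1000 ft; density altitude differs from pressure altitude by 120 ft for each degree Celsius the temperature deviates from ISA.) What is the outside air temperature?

12.5°C

Density altitude − pressure altitude = 2180 − 2000 = +180 ft.
At 120 ft/°C that is an ISA deviation of 180/120 = +1.5°C.
ISA temperature at 2000 ft = 15 − 2 × (2000/1000) = 11°C.
OAT = ISA + deviation = 11 + (+1.5) = 12.5°C.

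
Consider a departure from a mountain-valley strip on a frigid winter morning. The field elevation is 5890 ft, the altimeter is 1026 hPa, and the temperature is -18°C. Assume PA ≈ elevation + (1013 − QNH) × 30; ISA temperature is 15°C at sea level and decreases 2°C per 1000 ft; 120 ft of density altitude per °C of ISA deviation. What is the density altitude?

2860 ft

Pressure altitude = 5890 + (1013 − 1026) × 30 = 5890 + (-390) = 5500 ft.
ISA temperature at 5500 ft = 15 − 2 × (5500/1000) = 4°C.
ISA deviation = -18 − 4 = -22°C.
Density altitude = 5500 + 120 × (-22) = 2860 ft.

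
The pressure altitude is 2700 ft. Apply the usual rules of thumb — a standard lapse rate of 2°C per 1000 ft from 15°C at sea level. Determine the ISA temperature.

9.6°C

ISA temperature = 15 − 2 × (2700/1000) = 15 − 5.4 = 9.6°C.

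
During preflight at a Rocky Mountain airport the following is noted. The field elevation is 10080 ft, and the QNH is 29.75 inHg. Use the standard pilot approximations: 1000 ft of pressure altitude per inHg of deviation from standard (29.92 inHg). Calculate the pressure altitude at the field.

10250 ft

Pressure correction = (29.92 − 29.75) × 1000 = +170 ft.
Pressure altitude = 10080 + (+170) = 10250 ft.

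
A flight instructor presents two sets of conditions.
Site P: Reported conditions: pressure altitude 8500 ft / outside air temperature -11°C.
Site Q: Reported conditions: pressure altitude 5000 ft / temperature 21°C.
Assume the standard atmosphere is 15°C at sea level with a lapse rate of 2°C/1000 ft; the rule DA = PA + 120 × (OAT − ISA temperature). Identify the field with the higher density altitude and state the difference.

Site P: ISA temp = -2°C, deviation -9°C, DA = 8500 + 120 × (-9) = 7420 ft.
Site Q: ISA temp = 5°C, deviation +16°C, DA = 5000 + 120 × 16 = 6920 ft.
Site P is higher by 7420 − 6920 = 500 ft.

Site P by 500 ft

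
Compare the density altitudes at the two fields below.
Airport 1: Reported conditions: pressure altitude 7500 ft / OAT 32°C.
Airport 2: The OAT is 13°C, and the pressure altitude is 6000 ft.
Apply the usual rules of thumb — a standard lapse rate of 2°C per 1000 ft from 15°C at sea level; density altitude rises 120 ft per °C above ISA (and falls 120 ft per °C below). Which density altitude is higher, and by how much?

Airport 1: ISA temp = 0°C, deviation +32°C, DA = 7500 + 120 × 32 = 11340 ft.
Airport 2: ISA temp = 3°C, deviation +10°C, DA = 6000 + 120 × 10 = 7200 ft.
Airport 1 is higher by 11340 − 7200 = 4140 ft.

Airport 1 by 4140 ft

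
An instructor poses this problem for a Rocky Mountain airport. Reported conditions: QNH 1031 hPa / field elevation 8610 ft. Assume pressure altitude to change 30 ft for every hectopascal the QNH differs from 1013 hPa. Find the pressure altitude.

Pressure correction = (1013 − 1031) × 30 = -540 ft.
Pressure altitude = 8610 + (-540) = 8070 ft.

8070 ft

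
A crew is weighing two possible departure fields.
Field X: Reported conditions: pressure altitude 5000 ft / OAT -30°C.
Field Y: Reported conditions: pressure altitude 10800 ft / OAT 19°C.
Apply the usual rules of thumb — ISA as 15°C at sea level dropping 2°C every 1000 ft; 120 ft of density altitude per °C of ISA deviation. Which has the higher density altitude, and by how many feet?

Field X: ISA temp = 5°C, deviation -35°C, DA = 5000 + 120 × (-35) = 800 ft.
Field Y: ISA temp = -6.6°C, deviation +25.6°C, DA = 10800 + 120 × 25.6 = 13872 ft.
Field Y is higher by 13872 − 800 = 13072 ft.

Field Y by 13072 ft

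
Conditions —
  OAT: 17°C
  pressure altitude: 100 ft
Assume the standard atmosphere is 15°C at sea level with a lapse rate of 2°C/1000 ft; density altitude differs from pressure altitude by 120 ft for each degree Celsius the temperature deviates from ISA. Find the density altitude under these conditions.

364 ft

ISA temperature at 100 ft = 15 − 2 × (100/1000) = 14.8°C.
ISA deviation = 17 − 14.8 = +2.2°C.
Density altitude = 100 + 120 × (2.2) = 100 + (+264) = 364 ft.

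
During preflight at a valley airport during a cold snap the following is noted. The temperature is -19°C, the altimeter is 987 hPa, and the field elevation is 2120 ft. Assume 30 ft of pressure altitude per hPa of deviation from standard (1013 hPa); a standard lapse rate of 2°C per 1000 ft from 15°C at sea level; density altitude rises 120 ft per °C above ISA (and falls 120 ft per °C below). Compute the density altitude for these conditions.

-484 ft

Pressure altitude = 2120 + (1013 − 987) × 30 = 2120 + (+780) = 2900 ft.
ISA temperature at 2900 ft = 15 − 2 × (2900/1000) = 9.2°C.
ISA deviation = -19 − 9.2 = -28.2°C.
Density altitude = 2900 + 120 × (-28.2) = -484 ft.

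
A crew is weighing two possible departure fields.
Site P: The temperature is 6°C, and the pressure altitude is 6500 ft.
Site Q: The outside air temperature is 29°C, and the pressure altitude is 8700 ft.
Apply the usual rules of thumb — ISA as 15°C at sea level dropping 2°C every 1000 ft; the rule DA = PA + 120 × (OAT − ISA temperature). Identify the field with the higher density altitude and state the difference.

Site P: ISA temp = 2°C, deviation +4°C, DA = 6500 + 120 × 4 = 6980 ft.
Site Q: ISA temp = -2.4°C, deviation +31.4°C, DA = 8700 + 120 × 31.4 = 12468 ft.
Site Q is higher by 12468 − 6980 = 5488 ft.

Site Q by 5488 ft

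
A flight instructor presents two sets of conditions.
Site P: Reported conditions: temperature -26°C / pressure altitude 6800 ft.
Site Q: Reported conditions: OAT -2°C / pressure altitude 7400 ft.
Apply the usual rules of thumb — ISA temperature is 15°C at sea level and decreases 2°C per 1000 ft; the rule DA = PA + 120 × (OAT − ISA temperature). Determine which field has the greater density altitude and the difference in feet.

Site P: ISA temp = 1.4°C, deviation -27.4°C, DA = 6800 + 120 × (-27.4) = 3512 ft.
Site Q: ISA temp = 0.2°C, deviation -2.2°C, DA = 7400 + 120 × (-2.2) = 7136 ft.
Site Q is higher by 7136 − 3512 = 3624 ft.

Site Q by 3624 ft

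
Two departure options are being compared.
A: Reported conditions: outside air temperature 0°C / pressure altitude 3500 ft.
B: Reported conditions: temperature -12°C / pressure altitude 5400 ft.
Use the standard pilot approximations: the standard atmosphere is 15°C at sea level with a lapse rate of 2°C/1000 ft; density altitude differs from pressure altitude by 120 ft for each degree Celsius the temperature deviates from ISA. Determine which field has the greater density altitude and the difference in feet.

A: ISA temp = 8°C, deviation -8°C, DA = 3500 + 120 × (-8) = 2540 ft.
B: ISA temp = 4.2°C, deviation -16.2°C, DA = 5400 + 120 × (-16.2) = 3456 ft.
B is higher by 3456 − 2540 = 916 ft.

B by 916 ft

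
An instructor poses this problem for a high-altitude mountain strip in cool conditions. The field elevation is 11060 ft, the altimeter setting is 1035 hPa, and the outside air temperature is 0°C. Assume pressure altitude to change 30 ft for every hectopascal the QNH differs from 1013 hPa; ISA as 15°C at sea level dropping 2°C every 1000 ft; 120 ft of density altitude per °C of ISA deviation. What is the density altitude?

Pressure altitude = 11060 + (1013 − 1035) × 30 = 11060 + (-660) = 10400 ft.
ISA temperature at 10400 ft = 15 − 2 × (10400/1000) = -5.8°C.
ISA deviation = 0 − (-5.8) = +5.8°C.
Density altitude = 10400 + 120 × (5.8) = 11096 ft.

11096 ft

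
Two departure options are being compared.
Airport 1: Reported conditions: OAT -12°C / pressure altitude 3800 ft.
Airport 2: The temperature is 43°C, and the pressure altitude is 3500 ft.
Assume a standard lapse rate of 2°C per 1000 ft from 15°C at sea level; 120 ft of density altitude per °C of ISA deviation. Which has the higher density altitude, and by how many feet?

Airport 1: ISA temp = 7.4°C, deviation -19.4°C, DA = 3800 + 120 × (-19.4) = 1472 ft.
Airport 2: ISA temp = 8°C, deviation +35°C, DA = 3500 + 120 × 35 = 7700 ft.
Airport 2 is higher by 7700 − 1472 = 6228 ft.

Airport 2 by 6228 ft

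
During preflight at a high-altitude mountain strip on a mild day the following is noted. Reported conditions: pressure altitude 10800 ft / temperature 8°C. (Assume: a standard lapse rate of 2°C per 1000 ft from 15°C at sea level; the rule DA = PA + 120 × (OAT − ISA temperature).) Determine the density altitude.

12552 ft

ISA temperature at 10800 ft = 15 − 2 × (10800/1000) = -6.6°C.
ISA deviation = 8 − (-6.6) = +14.6°C.
Density altitude = 10800 + 120 × (14.6) = 10800 + (+1752) = 12552 ft.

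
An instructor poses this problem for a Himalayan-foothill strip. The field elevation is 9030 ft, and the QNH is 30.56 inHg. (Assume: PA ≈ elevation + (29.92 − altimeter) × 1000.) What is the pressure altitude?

8390 ft

Pressure correction = (29.92 − 30.56) × 1000 = -640 ft.
Pressure altitude = 9030 + (-640) = 8390 ft.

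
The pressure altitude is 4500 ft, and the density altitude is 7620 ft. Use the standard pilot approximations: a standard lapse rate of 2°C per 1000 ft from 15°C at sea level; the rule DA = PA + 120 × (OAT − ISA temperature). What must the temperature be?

Density altitude − pressure altitude = 7620 − 4500 = +3120 ft.
At 120 ft/°C that is an ISA deviation of 3120/120 = +26°C.
ISA temperature at 4500 ft = 15 − 2 × (4500/1000) = 6°C.
OAT = ISA + deviation = 6 + (+26) = 32°C.

32°C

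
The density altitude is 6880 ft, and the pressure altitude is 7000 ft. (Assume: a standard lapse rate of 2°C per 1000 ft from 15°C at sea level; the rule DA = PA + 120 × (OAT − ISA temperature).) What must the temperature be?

0°C

Density altitude − pressure altitude = 6880 − 7000 = -120 ft.
At 120 ft/°C that is an ISA deviation of -120/120 = -1°C.
ISA temperature at 7000 ft = 15 − 2 × (7000/1000) = 1°C.
OAT = ISA + deviation = 1 + (-1) = 0°C.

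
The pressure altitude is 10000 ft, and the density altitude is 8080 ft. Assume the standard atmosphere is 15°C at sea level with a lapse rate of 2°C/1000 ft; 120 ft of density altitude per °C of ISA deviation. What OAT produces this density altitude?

-21°C

Density altitude − pressure altitude = 8080 − 10000 = -1920 ft.
At 120 ft/°C that is an ISA deviation of -1920/120 = -16°C.
ISA temperature at 10000 ft = 15 − 2 × (10000/1000) = -5°C.
OAT = ISA + deviation = -5 + (-16) = -21°C.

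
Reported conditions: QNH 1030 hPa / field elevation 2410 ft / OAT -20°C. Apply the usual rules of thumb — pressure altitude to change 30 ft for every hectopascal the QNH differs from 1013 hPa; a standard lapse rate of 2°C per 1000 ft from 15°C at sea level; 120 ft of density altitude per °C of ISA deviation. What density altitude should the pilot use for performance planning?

Pressure altitude = 2410 + (1013 − 1030) × 30 = 2410 + (-510) = 1900 ft.
ISA temperature at 1900 ft = 15 − 2 × (1900/1000) = 11.2°C.
ISA deviation = -20 − 11.2 = -31.2°C.
Density altitude = 1900 + 120 × (-31.2) = -1844 ft.

-1844 ft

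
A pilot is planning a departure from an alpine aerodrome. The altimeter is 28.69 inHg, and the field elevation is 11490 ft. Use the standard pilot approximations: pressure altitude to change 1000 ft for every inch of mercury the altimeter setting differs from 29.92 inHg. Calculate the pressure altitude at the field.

12720 ft

Pressure correction = (29.92 − 28.69) × 1000 = +1230 ft.
Pressure altitude = 11490 + (+1230) = 12720 ft.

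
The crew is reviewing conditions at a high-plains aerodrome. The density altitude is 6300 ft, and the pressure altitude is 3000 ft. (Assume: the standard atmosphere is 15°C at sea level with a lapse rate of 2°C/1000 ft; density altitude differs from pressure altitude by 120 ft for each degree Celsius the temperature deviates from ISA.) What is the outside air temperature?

36.5°C

Density altitude − pressure altitude = 6300 − 3000 = +3300 ft.
At 120 ft/°C that is an ISA deviation of 3300/120 = +27.5°C.
ISA temperature at 3000 ft = 15 − 2 × (3000/1000) = 9°C.
OAT = ISA + deviation = 9 + (+27.5) = 36.5°C.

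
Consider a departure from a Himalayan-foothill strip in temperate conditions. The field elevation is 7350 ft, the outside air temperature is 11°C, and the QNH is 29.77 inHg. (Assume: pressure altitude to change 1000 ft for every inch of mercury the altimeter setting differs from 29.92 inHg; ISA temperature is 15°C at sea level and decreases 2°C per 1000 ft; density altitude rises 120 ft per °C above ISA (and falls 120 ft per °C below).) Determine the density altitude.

Pressure altitude = 7350 + (29.92 − 29.77) × 1000 = 7350 + (+150) = 7500 ft.
ISA temperature at 7500 ft = 15 − 2 × (7500/1000) = 0°C.
ISA deviation = 11 − 0 = +11°C.
Density altitude = 7500 + 120 × (11) = 8820 ft.

8820 ft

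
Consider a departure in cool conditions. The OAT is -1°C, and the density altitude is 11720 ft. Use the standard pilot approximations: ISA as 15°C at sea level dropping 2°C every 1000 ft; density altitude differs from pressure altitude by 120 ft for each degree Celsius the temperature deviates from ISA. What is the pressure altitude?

11000 ft

DA = PA + 120 × (OAT − (15 − 2·PA/1000)) = PA + 120·OAT − 1800 + 0.24·PA = 1.24·PA + 120·OAT − 1800.
So 1.24·PA = 11720 − 120 × (-1) + 1800 = 13640.
PA = 13640 / 1.24 = 11000 ft.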